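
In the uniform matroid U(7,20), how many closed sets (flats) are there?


Flats of U(7,20): every subset of size < 7 is a flat, plus E itself.
Count = (20 choose 0) + (20 choose 1) + (20 choose 2) + (20 choose 3) + (20 choose 4) + (20 choose 5) + (20 choose 6) + 1
     = 1 + 20 + 190 + 1140 + 4845 + 15504 + 38760 + 1
     = 60461.

60461


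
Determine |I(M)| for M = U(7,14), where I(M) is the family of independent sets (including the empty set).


Independent sets of U(7,14) are all subsets of size <= 7.
Count = (14 choose 0) + (14 choose 1) + (14 choose 2) + (14 choose 3) + (14 choose 4) + (14 choose 5) + (14 choose 6) + (14 choose 7)
     = 1 + 14 + 91 + 364 + 1001 + 2002 + 3003 + 3432
     = 9908.

9908


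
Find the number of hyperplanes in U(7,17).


Hyperplanes of U(7,17) are flats of rank 6.
In a uniform matroid, these are exactly the (6)-element subsets.
Count = C(17,6) = 17! / (6! * 11!) = 12376.

12376


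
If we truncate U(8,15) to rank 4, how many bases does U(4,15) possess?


Truncating U(8,15) to rank 4 gives U(4,15).
Bases of U(4,15) are all 4-element subsets of 15 elements.
Number of bases = (15 choose 4) = 1365.

1365


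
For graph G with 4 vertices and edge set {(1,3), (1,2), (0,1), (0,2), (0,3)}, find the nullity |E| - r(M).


Cycle rank (nullity) = |E| - r(M) = |E| - (|V| - c).
|E| = 5, |V| = 4, c = 1.
Nullity = 5 - (4 - 1) = 5 - 3 = 2.

2


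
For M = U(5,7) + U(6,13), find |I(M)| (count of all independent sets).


For a direct sum, |I(M1+M2)| = |I(M1)| * |I(M2)|.
|I(U(5,7))| = sum C(7,k) for k=0..5 = 120.
|I(U(6,13))| = sum C(13,k) for k=0..6 = 4096.
Total = 120 * 4096 = 491520.

491520


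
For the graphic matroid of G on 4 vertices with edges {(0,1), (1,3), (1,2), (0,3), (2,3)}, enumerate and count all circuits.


A circuit in a graphic matroid = edge set of a simple cycle.
G has 4 vertices and 5 edges.
Enumerating all minimal edge subsets forming cycles...
Total circuits found: 3.

3


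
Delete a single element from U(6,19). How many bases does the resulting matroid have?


Deleting e from U(6,19) gives U(6,18) since n > r.
Bases of U(6,18) = (18 choose 6) = 18564.

18564


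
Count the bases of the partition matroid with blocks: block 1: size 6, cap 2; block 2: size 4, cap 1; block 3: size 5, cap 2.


A basis picks exactly ci elements from block i.
Number of bases = product of C(|Si|, ci).
= C(6,2) * C(4,1) * C(5,2)
= 15 * 4 * 10
= 600.

600


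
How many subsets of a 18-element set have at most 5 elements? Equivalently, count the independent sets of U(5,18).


Independent sets of U(5,18) are all subsets of size <= 5.
Count = C(18,0) + C(18,1) + C(18,2) + C(18,3) + C(18,4) + C(18,5)
     = 1 + 18 + 153 + 816 + 3060 + 8568
     = 12616.

12616


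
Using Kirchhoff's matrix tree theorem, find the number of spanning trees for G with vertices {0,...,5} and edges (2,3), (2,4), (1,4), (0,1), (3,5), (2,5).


By Kirchhoff's matrix tree theorem, the number of spanning trees equals
the determinant of any cofactor of the Laplacian matrix L.
G has 6 vertices and 6 edges.
Computing the (5 x 5) cofactor determinant gives 3.

3


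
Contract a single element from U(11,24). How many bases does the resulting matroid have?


Contracting e from U(11,24) gives U(10,23).
Bases of U(10,23) = C(23,10) = 1144066.

1144066


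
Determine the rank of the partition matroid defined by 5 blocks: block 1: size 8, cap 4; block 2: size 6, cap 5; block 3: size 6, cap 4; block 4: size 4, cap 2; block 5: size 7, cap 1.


Rank of a partition matroid = sum of min(|Si|, ci) for each block.
= min(8,4) + min(6,5) + min(6,4) + min(4,2) + min(7,1)
= 4 + 5 + 4 + 2 + 1
= 16.

16


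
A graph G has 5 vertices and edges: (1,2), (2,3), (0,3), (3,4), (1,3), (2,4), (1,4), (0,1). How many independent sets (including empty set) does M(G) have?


An independent set in a graphic matroid is an acyclic edge subset.
G has 5 vertices and 8 edges.
Enumerate all 2^8 = 256 subsets, checking for acyclicity.
Total independent sets = 128.

128


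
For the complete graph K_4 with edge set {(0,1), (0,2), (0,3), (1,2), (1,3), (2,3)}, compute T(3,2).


T(K_4; x,y) = x^3 + 3x^2 + 4xy + 2x + y^3 + 3y^2 + 2y.
Substituting x=3, y=2:
= 27 + 27 + 24 + 6 + 8 + 12 + 4
= 108.

108


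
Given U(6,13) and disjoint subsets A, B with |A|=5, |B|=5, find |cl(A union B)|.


|A union B| = 5 + 5 = 10 (disjoint).
In U(6,13), cl(S) = S if |S| < 6, else cl(S) = E.
Since 10 >= 6, cl(A union B) = E.
|cl(A union B)| = 13.

13


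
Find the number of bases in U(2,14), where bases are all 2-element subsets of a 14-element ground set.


Bases of U(2,14) are all 2-element subsets of the 14-element ground set.
Number of bases = C(14,2).
C(14,2) = 14! / (2! * 12!) = 91.

91


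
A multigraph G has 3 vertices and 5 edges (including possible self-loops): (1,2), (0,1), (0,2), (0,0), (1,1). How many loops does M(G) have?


In a graphic matroid, a loop is a self-loop edge (u,u) with rank 0.
Examining all 5 edges for self-loops...
Self-loops found: (0,0), (1,1)
Number of loops = 2.

2


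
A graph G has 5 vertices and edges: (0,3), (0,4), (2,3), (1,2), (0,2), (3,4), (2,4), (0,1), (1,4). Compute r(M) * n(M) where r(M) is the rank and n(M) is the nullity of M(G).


r(M) = |V| - c = 5 - 1 = 4.
nullity = |E| - r(M) = 9 - 4 = 5.
Product = 4 * 5 = 20.

20


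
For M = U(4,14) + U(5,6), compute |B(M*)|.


(M1+M2)* = M1* + M2*.
M1* = U(10,14), bases: C(14,10) = 1001.
M2* = U(1,6), bases: C(6,1) = 6.
|B(M*)| = 1001 * 6 = 6006.

6006


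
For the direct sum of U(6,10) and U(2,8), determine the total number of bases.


Bases of a direct sum M1 + M2: |B| = |B(M1)| * |B(M2)|.
|B(U(6,10))| = C(10,6) = 210.
|B(U(2,8))| = C(8,2) = 28.
Total bases = 210 * 28 = 5880.

5880


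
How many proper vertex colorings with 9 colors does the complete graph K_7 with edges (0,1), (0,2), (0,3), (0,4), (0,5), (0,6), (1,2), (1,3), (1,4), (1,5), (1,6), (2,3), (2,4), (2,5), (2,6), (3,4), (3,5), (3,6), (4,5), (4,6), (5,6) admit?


P(K_7, k) = k(k-1)(k-2)...(k-6).
P(9) = (9) * (8) * (7) * (6) * (5) * (4) * (3) = 181440.

181440


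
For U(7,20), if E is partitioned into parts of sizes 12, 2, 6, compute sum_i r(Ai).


r(Ai) = min(|Ai|, 7) for each part.
Sum = min(12,7) + min(2,7) + min(6,7)
    = 7 + 2 + 6
    = 15.

15


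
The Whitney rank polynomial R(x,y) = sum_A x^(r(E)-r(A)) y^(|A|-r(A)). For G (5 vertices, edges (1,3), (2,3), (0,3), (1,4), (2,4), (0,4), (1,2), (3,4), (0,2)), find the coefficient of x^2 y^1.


R(x,y) = sum over A in 2^E of x^(r(E)-r(A)) * y^(|A|-r(A)).
G has 5 vertices, 9 edges. r(E) = 4.
Enumerate all 2^9 = 512 subsets.
Count subsets with r(E)-r(A)=2 and |A|-r(A)=1: 7.

7


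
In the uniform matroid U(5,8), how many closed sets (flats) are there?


Flats of U(5,8): every subset of size < 5 is a flat, plus E itself.
Count = C(8,0) + C(8,1) + C(8,2) + C(8,3) + C(8,4) + 1
     = 1 + 8 + 28 + 56 + 70 + 1
     = 164.

164


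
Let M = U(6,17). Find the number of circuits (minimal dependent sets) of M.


In U(6,17), circuits are the (7)-element subsets.
Any set of 7 elements is dependent, and removing any one element gives
an independent set of size 6, so it is a minimal dependent set.
Number of circuits = (17 choose 7) = 19448.

19448


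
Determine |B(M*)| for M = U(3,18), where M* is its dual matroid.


The dual of U(r,n) is U(n-r, n) = U(15,18).
Bases of U(15,18) are all (15)-element subsets.
|B(M*)| = C(18,15) = 18! / (15! * 3!) = 816.

816


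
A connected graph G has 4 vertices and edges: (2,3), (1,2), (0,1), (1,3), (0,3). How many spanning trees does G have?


By Kirchhoff's matrix tree theorem, the number of spanning trees equals
the determinant of any cofactor of the Laplacian matrix L.
G has 4 vertices and 5 edges.
Computing the (3 x 3) cofactor determinant gives 8.

8


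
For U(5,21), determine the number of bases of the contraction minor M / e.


Contracting e from U(5,21) gives U(4,20).
Bases of U(4,20) = C(20,4) = 20! / (4! * 16!) = 4845.

4845


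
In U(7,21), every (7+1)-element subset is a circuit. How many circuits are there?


In U(7,21), circuits are the (8)-element subsets.
Any set of 8 elements is dependent, and removing any one element gives
an independent set of size 7, so it is a minimal dependent set.
Number of circuits = C(21,8) = 21! / (8! * 13!) = 203490.

203490


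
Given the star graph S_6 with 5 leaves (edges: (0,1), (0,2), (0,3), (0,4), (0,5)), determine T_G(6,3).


A star on 6 vertices is a tree with 5 edges.
T(x,y) = x^(5) for any tree.
T(6,3) = 6^5 = 7776.

7776


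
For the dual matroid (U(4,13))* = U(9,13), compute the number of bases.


The dual of U(r,n) is U(n-r, n) = U(9,13).
Bases of U(9,13) are all (9)-element subsets.
|B(M*)| = (13 choose 9) = 715.

715


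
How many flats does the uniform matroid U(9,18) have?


Flats of U(9,18): every subset of size < 9 is a flat, plus E itself.
Count = C(18,0) + C(18,1) + C(18,2) + C(18,3) + C(18,4) + C(18,5) + C(18,6) + C(18,7) + C(18,8) + 1
     = 1 + 18 + 153 + 816 + 3060 + 8568 + 18564 + 31824 + 43758 + 1
     = 106763.

106763


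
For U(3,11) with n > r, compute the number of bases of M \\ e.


Deleting e from U(3,11) gives U(3,10) since n > r.
Bases of U(3,10) = C(10,3) = 10! / (3! * 7!) = 120.

120


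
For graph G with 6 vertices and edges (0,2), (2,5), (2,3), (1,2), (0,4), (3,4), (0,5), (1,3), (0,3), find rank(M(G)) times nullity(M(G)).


r(M) = |V| - c = 6 - 1 = 5.
nullity = |E| - r(M) = 9 - 5 = 4.
Product = 5 * 4 = 20.

20


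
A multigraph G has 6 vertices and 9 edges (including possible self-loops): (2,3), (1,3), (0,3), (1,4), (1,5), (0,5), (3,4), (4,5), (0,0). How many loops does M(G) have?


In a graphic matroid, a loop is a self-loop edge (u,u) with rank 0.
Examining all 9 edges for self-loops...
Self-loops found: (0,0)
Number of loops = 1.

1


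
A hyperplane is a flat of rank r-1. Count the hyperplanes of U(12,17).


Hyperplanes of U(12,17) are flats of rank 11.
In a uniform matroid, these are exactly the (11)-element subsets.
Count = C(17,11) = 17! / (11! * 6!) = 12376.

12376


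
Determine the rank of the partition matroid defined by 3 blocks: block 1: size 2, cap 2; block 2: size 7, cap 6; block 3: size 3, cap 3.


Rank of a partition matroid = sum of min(|Si|, ci) for each block.
= min(2,2) + min(7,6) + min(3,3)
= 2 + 6 + 3
= 11.

11


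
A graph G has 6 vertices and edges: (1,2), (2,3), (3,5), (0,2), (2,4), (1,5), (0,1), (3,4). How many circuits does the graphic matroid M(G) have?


A circuit in a graphic matroid = edge set of a simple cycle.
G has 6 vertices and 8 edges.
Enumerating all minimal edge subsets forming cycles...
Total circuits found: 6.

6


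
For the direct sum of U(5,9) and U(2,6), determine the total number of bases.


Bases of a direct sum M1 + M2: |B| = |B(M1)| * |B(M2)|.
|B(U(5,9))| = C(9,5) = 126.
|B(U(2,6))| = C(6,2) = 15.
Total bases = 126 * 15 = 1890.

1890


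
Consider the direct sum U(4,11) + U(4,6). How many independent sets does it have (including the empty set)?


For a direct sum, |I(M1+M2)| = |I(M1)| * |I(M2)|.
|I(U(4,11))| = sum C(11,k) for k=0..4 = 562.
|I(U(4,6))| = sum C(6,k) for k=0..4 = 57.
Total = 562 * 57 = 32034.

32034


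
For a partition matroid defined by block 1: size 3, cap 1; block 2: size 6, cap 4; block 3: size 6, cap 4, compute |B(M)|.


A basis picks exactly ci elements from block i.
Number of bases = product of C(|Si|, ci).
= C(3,1) * C(6,4) * C(6,4)
= 3 * 15 * 15
= 675.

675


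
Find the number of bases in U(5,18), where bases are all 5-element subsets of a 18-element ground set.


Bases of U(5,18) are all 5-element subsets of the 18-element ground set.
Number of bases = C(18,5).
C(18,5) = 18! / (5! * 13!) = 8568.

8568


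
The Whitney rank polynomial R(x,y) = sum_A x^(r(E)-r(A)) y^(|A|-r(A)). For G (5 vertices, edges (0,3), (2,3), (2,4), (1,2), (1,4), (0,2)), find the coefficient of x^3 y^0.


R(x,y) = sum over A in 2^E of x^(r(E)-r(A)) * y^(|A|-r(A)).
G has 5 vertices, 6 edges. r(E) = 4.
Enumerate all 2^6 = 64 subsets.
Count subsets with r(E)-r(A)=3 and |A|-r(A)=0: 6.

6


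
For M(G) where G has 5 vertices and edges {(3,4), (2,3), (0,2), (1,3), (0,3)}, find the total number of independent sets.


An independent set in a graphic matroid is an acyclic edge subset.
G has 5 vertices and 5 edges.
Enumerate all 2^5 = 32 subsets, checking for acyclicity.
Total independent sets = 28.

28


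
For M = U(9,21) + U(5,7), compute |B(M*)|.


(M1+M2)* = M1* + M2*.
M1* = U(12,21), bases: C(21,12) = 293930.
M2* = U(2,7), bases: C(7,2) = 21.
|B(M*)| = 293930 * 21 = 6172530.

6172530


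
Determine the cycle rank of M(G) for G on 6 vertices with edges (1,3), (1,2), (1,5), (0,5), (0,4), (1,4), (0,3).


Cycle rank (nullity) = |E| - r(M) = |E| - (|V| - c).
|E| = 7, |V| = 6, c = 1.
Nullity = 7 - (6 - 1) = 7 - 5 = 2.

2


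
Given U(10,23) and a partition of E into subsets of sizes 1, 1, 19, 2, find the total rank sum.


r(Ai) = min(|Ai|, 10) for each part.
Sum = min(1,10) + min(1,10) + min(19,10) + min(2,10)
    = 1 + 1 + 10 + 2
    = 14.

14


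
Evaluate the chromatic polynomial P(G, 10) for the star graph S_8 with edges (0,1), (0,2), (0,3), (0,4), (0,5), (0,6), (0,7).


P(tree, k) = k * (k-1)^(7) for any tree on 8 vertices.
P(10) = 10 * 9^7 = 10 * 4782969 = 47829690.

47829690


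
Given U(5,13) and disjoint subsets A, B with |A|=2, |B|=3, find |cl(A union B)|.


|A union B| = 2 + 3 = 5 (disjoint).
In U(5,13), cl(S) = S if |S| < 5, else cl(S) = E.
Since 5 >= 5, cl(A union B) = E.
|cl(A union B)| = 13.

13


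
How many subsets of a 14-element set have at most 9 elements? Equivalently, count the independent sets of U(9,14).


Independent sets of U(9,14) are all subsets of size <= 9.
Count = (14 choose 0) + (14 choose 1) + (14 choose 2) + (14 choose 3) + (14 choose 4) + (14 choose 5) + (14 choose 6) + (14 choose 7) + (14 choose 8) + (14 choose 9)
     = 1 + 14 + 91 + 364 + 1001 + 2002 + 3003 + 3432 + 3003 + 2002
     = 14913.

14913


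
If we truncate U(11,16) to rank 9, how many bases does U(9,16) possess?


Truncating U(11,16) to rank 9 gives U(9,16).
Bases of U(9,16) are all 9-element subsets of 16 elements.
Number of bases = C(16,9) = 11440.

11440


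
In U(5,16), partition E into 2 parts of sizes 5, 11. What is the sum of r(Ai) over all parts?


r(Ai) = min(|Ai|, 5) for each part.
Sum = min(5,5) + min(11,5)
    = 5 + 5
    = 10.

10


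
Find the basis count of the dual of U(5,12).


The dual of U(r,n) is U(n-r, n) = U(7,12).
Bases of U(7,12) are all (7)-element subsets.
|B(M*)| = (12 choose 7) = 792.

792


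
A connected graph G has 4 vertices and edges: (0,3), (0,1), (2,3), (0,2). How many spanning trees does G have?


By Kirchhoff's matrix tree theorem, the number of spanning trees equals
the determinant of any cofactor of the Laplacian matrix L.
G has 4 vertices and 4 edges.
Computing the (3 x 3) cofactor determinant gives 3.

3


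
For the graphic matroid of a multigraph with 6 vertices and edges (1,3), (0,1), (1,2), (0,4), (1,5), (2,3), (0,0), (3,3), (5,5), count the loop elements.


In a graphic matroid, a loop is a self-loop edge (u,u) with rank 0.
Examining all 9 edges for self-loops...
Self-loops found: (0,0), (3,3), (5,5)
Number of loops = 3.

3


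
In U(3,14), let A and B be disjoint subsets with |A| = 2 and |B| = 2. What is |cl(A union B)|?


|A union B| = 2 + 2 = 4 (disjoint).
In U(3,14), cl(S) = S if |S| < 3, else cl(S) = E.
Since 4 >= 3, cl(A union B) = E.
|cl(A union B)| = 14.

14


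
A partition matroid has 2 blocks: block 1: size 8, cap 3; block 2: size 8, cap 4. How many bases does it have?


A basis picks exactly ci elements from block i.
Number of bases = product of C(|Si|, ci).
= C(8,3) * C(8,4)
= 56 * 70
= 3920.

3920


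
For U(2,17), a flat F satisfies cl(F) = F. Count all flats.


Flats of U(2,17): every subset of size < 2 is a flat, plus E itself.
Count = (17 choose 0) + (17 choose 1) + 1
     = 1 + 17 + 1
     = 19.

19


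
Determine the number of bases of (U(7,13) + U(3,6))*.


(M1+M2)* = M1* + M2*.
M1* = U(6,13), bases: C(13,6) = 1716.
M2* = U(3,6), bases: C(6,3) = 20.
|B(M*)| = 1716 * 20 = 34320.

34320


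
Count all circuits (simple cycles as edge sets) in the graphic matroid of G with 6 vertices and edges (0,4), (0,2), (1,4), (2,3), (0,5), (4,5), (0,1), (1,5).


A circuit in a graphic matroid = edge set of a simple cycle.
G has 6 vertices and 8 edges.
Enumerating all minimal edge subsets forming cycles...
Total circuits found: 7.

7


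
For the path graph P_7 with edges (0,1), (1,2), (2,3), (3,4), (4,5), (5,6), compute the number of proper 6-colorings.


P(P_7, k) = k * (k-1)^(6).
P(6) = 6 * 5^6 = 6 * 15625 = 93750.

93750


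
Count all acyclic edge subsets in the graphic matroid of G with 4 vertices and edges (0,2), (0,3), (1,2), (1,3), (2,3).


An independent set in a graphic matroid is an acyclic edge subset.
G has 4 vertices and 5 edges.
Enumerate all 2^5 = 32 subsets, checking for acyclicity.
Total independent sets = 24.

24


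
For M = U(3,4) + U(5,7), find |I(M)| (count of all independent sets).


For a direct sum, |I(M1+M2)| = |I(M1)| * |I(M2)|.
|I(U(3,4))| = sum C(4,k) for k=0..3 = 15.
|I(U(5,7))| = sum C(7,k) for k=0..5 = 120.
Total = 15 * 120 = 1800.

1800


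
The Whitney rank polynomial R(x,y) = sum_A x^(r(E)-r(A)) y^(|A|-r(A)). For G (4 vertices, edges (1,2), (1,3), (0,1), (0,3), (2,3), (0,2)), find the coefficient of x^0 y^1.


R(x,y) = sum over A in 2^E of x^(r(E)-r(A)) * y^(|A|-r(A)).
G has 4 vertices, 6 edges. r(E) = 3.
Enumerate all 2^6 = 64 subsets.
Count subsets with r(E)-r(A)=0 and |A|-r(A)=1: 15.

15


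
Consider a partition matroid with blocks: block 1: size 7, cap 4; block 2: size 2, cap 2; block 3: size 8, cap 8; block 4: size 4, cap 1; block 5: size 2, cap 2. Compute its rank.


Rank of a partition matroid = sum of min(|Si|, ci) for each block.
= min(7,4) + min(2,2) + min(8,8) + min(4,1) + min(2,2)
= 4 + 2 + 8 + 1 + 2
= 17.

17


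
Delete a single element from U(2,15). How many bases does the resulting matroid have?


Deleting e from U(2,15) gives U(2,14) since n > r.
Bases of U(2,14) = C(14,2) = (14 * 13) / (1 * 2) = 91.

91


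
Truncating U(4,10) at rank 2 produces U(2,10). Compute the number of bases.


Truncating U(4,10) to rank 2 gives U(2,10).
Bases of U(2,10) are all 2-element subsets of 10 elements.
Number of bases = C(10,2) = (10 * 9) / (1 * 2) = 45.

45


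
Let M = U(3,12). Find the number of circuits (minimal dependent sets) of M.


In U(3,12), circuits are the (4)-element subsets.
Any set of 4 elements is dependent, and removing any one element gives
an independent set of size 3, so it is a minimal dependent set.
Number of circuits = C(12,4) = 12! / (4! * 8!) = 495.

495


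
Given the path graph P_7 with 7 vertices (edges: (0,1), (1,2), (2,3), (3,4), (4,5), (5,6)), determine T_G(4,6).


A path on 7 vertices is a tree with 6 edges.
T(x,y) = x^(6) for any tree.
T(4,6) = 4^6 = 4096.

4096


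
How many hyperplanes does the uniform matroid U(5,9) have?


Hyperplanes of U(5,9) are flats of rank 4.
In a uniform matroid, these are exactly the (4)-element subsets.
Count = (9 choose 4) = 126.

126


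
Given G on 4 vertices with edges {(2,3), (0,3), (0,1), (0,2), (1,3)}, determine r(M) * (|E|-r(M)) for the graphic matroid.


r(M) = |V| - c = 4 - 1 = 3.
nullity = |E| - r(M) = 5 - 3 = 2.
Product = 3 * 2 = 6.

6


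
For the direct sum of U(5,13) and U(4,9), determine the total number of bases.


Bases of a direct sum M1 + M2: |B| = |B(M1)| * |B(M2)|.
|B(U(5,13))| = C(13,5) = 1287.
|B(U(4,9))| = C(9,4) = 126.
Total bases = 1287 * 126 = 162162.

162162


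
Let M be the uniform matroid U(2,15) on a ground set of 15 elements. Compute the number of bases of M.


Bases of U(2,15) are all 2-element subsets of the 15-element ground set.
Number of bases = C(15,2).
(15 choose 2) = 105.

105


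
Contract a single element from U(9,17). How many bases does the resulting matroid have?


Contracting e from U(9,17) gives U(8,16).
Bases of U(8,16) = C(16,8) = 16! / (8! * 8!) = 12870.

12870


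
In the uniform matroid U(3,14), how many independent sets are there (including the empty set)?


Independent sets of U(3,14) are all subsets of size <= 3.
Count = (14 choose 0) + (14 choose 1) + (14 choose 2) + (14 choose 3)
     = 1 + 14 + 91 + 364
     = 470.

470


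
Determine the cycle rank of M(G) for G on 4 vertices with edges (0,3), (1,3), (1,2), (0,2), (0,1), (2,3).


Cycle rank (nullity) = |E| - r(M) = |E| - (|V| - c).
|E| = 6, |V| = 4, c = 1.
Nullity = 6 - (4 - 1) = 6 - 3 = 3.

3


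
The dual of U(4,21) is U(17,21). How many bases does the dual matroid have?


The dual of U(r,n) is U(n-r, n) = U(17,21).
Bases of U(17,21) are all (17)-element subsets.
|B(M*)| = C(21,17) = 21! / (17! * 4!) = 5985.

5985


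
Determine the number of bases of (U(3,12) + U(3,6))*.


(M1+M2)* = M1* + M2*.
M1* = U(9,12), bases: C(12,9) = 220.
M2* = U(3,6), bases: C(6,3) = 20.
|B(M*)| = 220 * 20 = 4400.

4400


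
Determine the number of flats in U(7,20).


Flats of U(7,20): every subset of size < 7 is a flat, plus E itself.
Count = C(20,0) + C(20,1) + C(20,2) + C(20,3) + C(20,4) + C(20,5) + C(20,6) + 1
     = 1 + 20 + 190 + 1140 + 4845 + 15504 + 38760 + 1
     = 60461.

60461


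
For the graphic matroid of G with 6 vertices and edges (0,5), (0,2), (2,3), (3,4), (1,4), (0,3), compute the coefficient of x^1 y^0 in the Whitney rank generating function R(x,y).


R(x,y) = sum over A in 2^E of x^(r(E)-r(A)) * y^(|A|-r(A)).
G has 6 vertices, 6 edges. r(E) = 5.
Enumerate all 2^6 = 64 subsets.
Count subsets with r(E)-r(A)=1 and |A|-r(A)=0: 12.

12


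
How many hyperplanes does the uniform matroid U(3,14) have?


Hyperplanes of U(3,14) are flats of rank 2.
In a uniform matroid, these are exactly the (2)-element subsets.
Count = (14 choose 2) = 91.

91


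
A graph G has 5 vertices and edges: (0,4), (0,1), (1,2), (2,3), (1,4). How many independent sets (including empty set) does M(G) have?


An independent set in a graphic matroid is an acyclic edge subset.
G has 5 vertices and 5 edges.
Enumerate all 2^5 = 32 subsets, checking for acyclicity.
Total independent sets = 28.

28


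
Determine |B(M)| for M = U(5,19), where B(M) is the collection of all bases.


Bases of U(5,19) are all 5-element subsets of the 19-element ground set.
Number of bases = C(19,5).
C(19,5) = 19! / (5! * 14!) = 11628.

11628


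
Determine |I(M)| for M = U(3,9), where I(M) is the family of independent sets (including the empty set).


Independent sets of U(3,9) are all subsets of size <= 3.
Count = C(9,0) + C(9,1) + C(9,2) + C(9,3)
     = 1 + 9 + 36 + 84
     = 130.

130


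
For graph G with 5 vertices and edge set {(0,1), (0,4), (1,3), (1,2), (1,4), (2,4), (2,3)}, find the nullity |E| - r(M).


Cycle rank (nullity) = |E| - r(M) = |E| - (|V| - c).
|E| = 7, |V| = 5, c = 1.
Nullity = 7 - (5 - 1) = 7 - 4 = 3.

3


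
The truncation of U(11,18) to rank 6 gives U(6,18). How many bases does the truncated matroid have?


Truncating U(11,18) to rank 6 gives U(6,18).
Bases of U(6,18) are all 6-element subsets of 18 elements.
Number of bases = C(18,6) = 18! / (6! * 12!) = 18564.

18564


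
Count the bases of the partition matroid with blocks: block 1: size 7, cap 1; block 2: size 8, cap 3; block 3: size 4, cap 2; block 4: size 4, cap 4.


A basis picks exactly ci elements from block i.
Number of bases = product of C(|Si|, ci).
= C(7,1) * C(8,3) * C(4,2) * C(4,4)
= 7 * 56 * 6 * 1
= 2352.

2352


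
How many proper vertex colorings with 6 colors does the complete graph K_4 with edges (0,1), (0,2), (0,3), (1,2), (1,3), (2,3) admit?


P(K_4, k) = k(k-1)(k-2)...(k-3).
P(6) = (6) * (5) * (4) * (3) = 360.

360


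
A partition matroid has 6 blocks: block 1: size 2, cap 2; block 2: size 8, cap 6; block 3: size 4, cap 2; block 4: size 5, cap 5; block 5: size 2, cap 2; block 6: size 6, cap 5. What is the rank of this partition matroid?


Rank of a partition matroid = sum of min(|Si|, ci) for each block.
= min(2,2) + min(8,6) + min(4,2) + min(5,5) + min(2,2) + min(6,5)
= 2 + 6 + 2 + 5 + 2 + 5
= 22.

22


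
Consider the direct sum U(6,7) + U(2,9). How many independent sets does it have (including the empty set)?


For a direct sum, |I(M1+M2)| = |I(M1)| * |I(M2)|.
|I(U(6,7))| = sum C(7,k) for k=0..6 = 127.
|I(U(2,9))| = sum C(9,k) for k=0..2 = 46.
Total = 127 * 46 = 5842.

5842


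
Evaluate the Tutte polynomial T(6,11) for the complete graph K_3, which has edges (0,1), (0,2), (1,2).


T(K_3; x,y) = x^2 + x + y.
T(6,11) = 36 + 6 + 11 = 53.

53


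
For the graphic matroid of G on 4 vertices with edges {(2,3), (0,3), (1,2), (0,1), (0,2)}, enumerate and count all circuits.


A circuit in a graphic matroid = edge set of a simple cycle.
G has 4 vertices and 5 edges.
Enumerating all minimal edge subsets forming cycles...
Total circuits found: 3.

3


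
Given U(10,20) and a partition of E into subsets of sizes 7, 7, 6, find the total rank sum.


r(Ai) = min(|Ai|, 10) for each part.
Sum = min(7,10) + min(7,10) + min(6,10)
    = 7 + 7 + 6
    = 20.

20


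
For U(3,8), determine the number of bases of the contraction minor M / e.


Contracting e from U(3,8) gives U(2,7).
Bases of U(2,7) = C(7,2) = (7 * 6) / (1 * 2) = 21.

21


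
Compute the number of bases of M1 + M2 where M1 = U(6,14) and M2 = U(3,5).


Bases of a direct sum M1 + M2: |B| = |B(M1)| * |B(M2)|.
|B(U(6,14))| = C(14,6) = 3003.
|B(U(3,5))| = C(5,3) = 10.
Total bases = 3003 * 10 = 30030.

30030


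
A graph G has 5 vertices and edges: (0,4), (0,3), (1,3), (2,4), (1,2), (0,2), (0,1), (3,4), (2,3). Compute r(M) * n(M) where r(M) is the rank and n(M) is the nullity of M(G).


r(M) = |V| - c = 5 - 1 = 4.
nullity = |E| - r(M) = 9 - 4 = 5.
Product = 4 * 5 = 20.

20


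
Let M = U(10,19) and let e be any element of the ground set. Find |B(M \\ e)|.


Deleting e from U(10,19) gives U(10,18) since n > r.
Bases of U(10,18) = (18 choose 10) = 43758.

43758


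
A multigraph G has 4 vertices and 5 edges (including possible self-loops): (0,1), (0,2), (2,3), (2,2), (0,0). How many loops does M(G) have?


In a graphic matroid, a loop is a self-loop edge (u,u) with rank 0.
Examining all 5 edges for self-loops...
Self-loops found: (2,2), (0,0)
Number of loops = 2.

2


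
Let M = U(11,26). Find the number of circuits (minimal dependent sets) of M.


In U(11,26), circuits are the (12)-element subsets.
Any set of 12 elements is dependent, and removing any one element gives
an independent set of size 11, so it is a minimal dependent set.
Number of circuits = C(26,12) = 9657700.

9657700


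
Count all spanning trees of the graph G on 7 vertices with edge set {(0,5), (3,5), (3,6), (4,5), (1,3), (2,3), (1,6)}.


By Kirchhoff's matrix tree theorem, the number of spanning trees equals
the determinant of any cofactor of the Laplacian matrix L.
G has 7 vertices and 7 edges.
Computing the (6 x 6) cofactor determinant gives 3.

3


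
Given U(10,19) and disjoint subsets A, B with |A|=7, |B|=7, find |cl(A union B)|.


|A union B| = 7 + 7 = 14 (disjoint).
In U(10,19), cl(S) = S if |S| < 10, else cl(S) = E.
Since 14 >= 10, cl(A union B) = E.
|cl(A union B)| = 19.

19


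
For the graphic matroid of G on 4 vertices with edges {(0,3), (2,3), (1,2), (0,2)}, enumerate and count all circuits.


A circuit in a graphic matroid = edge set of a simple cycle.
G has 4 vertices and 4 edges.
Enumerating all minimal edge subsets forming cycles...
Total circuits found: 1.

1


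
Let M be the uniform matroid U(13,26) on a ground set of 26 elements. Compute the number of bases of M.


Bases of U(13,26) are all 13-element subsets of the 26-element ground set.
Number of bases = C(26,13).
(26 choose 13) = 10400600.

10400600


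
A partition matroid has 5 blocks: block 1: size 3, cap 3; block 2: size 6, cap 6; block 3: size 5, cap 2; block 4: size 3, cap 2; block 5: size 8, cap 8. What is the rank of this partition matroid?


Rank of a partition matroid = sum of min(|Si|, ci) for each block.
= min(3,3) + min(6,6) + min(5,2) + min(3,2) + min(8,8)
= 3 + 6 + 2 + 2 + 8
= 21.

21


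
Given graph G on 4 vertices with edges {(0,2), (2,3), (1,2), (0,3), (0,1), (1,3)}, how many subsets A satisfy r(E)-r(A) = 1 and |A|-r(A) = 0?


R(x,y) = sum over A in 2^E of x^(r(E)-r(A)) * y^(|A|-r(A)).
G has 4 vertices, 6 edges. r(E) = 3.
Enumerate all 2^6 = 64 subsets.
Count subsets with r(E)-r(A)=1 and |A|-r(A)=0: 15.

15


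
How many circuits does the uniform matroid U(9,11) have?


In U(9,11), circuits are the (10)-element subsets.
Any set of 10 elements is dependent, and removing any one element gives
an independent set of size 9, so it is a minimal dependent set.
Number of circuits = (11 choose 10) = 11.

11


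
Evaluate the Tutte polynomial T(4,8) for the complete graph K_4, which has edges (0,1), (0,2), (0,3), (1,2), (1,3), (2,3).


T(K_4; x,y) = x^3 + 3x^2 + 4xy + 2x + y^3 + 3y^2 + 2y.
Substituting x=4, y=8:
= 64 + 48 + 128 + 8 + 512 + 192 + 16
= 968.

968


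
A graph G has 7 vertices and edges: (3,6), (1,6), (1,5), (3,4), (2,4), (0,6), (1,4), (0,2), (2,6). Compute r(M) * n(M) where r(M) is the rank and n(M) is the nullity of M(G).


r(M) = |V| - c = 7 - 1 = 6.
nullity = |E| - r(M) = 9 - 6 = 3.
Product = 6 * 3 = 18.

18


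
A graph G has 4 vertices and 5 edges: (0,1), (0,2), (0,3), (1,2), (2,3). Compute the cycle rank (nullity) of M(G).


Cycle rank (nullity) = |E| - r(M) = |E| - (|V| - c).
|E| = 5, |V| = 4, c = 1.
Nullity = 5 - (4 - 1) = 5 - 3 = 2.

2


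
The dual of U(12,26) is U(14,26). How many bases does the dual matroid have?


The dual of U(r,n) is U(n-r, n) = U(14,26).
Bases of U(14,26) are all (14)-element subsets.
|B(M*)| = C(26,14) = 26! / (14! * 12!) = 9657700.

9657700


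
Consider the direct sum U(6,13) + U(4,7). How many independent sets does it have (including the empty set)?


For a direct sum, |I(M1+M2)| = |I(M1)| * |I(M2)|.
|I(U(6,13))| = sum C(13,k) for k=0..6 = 4096.
|I(U(4,7))| = sum C(7,k) for k=0..4 = 99.
Total = 4096 * 99 = 405504.

405504


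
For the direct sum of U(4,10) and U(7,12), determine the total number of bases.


Bases of a direct sum M1 + M2: |B| = |B(M1)| * |B(M2)|.
|B(U(4,10))| = C(10,4) = 210.
|B(U(7,12))| = C(12,7) = 792.
Total bases = 210 * 792 = 166320.

166320


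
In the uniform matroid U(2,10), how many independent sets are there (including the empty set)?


Independent sets of U(2,10) are all subsets of size <= 2.
Count = C(10,0) + C(10,1) + C(10,2)
     = 1 + 10 + 45
     = 56.

56


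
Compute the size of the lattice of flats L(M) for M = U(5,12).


Flats of U(5,12): every subset of size < 5 is a flat, plus E itself.
Count = (12 choose 0) + (12 choose 1) + (12 choose 2) + (12 choose 3) + (12 choose 4) + 1
     = 1 + 12 + 66 + 220 + 495 + 1
     = 795.

795


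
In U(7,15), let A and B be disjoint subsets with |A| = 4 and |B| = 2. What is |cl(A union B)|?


|A union B| = 4 + 2 = 6 (disjoint).
In U(7,15), cl(S) = S if |S| < 7, else cl(S) = E.
Since 6 < 7, cl(A union B) = A union B.
|cl(A union B)| = 6.

6


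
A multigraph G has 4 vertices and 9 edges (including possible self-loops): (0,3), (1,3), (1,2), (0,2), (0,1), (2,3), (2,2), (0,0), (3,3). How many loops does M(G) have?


In a graphic matroid, a loop is a self-loop edge (u,u) with rank 0.
Examining all 9 edges for self-loops...
Self-loops found: (2,2), (0,0), (3,3)
Number of loops = 3.

3


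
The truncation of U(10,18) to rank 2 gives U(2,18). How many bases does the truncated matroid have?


Truncating U(10,18) to rank 2 gives U(2,18).
Bases of U(2,18) are all 2-element subsets of 18 elements.
Number of bases = (18 choose 2) = 153.

153


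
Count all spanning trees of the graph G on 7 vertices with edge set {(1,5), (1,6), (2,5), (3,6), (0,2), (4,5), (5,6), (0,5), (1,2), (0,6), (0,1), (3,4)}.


By Kirchhoff's matrix tree theorem, the number of spanning trees equals
the determinant of any cofactor of the Laplacian matrix L.
G has 7 vertices and 12 edges.
Computing the (6 x 6) cofactor determinant gives 260.

260


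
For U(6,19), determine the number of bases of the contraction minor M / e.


Contracting e from U(6,19) gives U(5,18).
Bases of U(5,18) = C(18,5) = 18! / (5! * 13!) = 8568.

8568


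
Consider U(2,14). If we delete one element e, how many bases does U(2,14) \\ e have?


Deleting e from U(2,14) gives U(2,13) since n > r.
Bases of U(2,13) = C(13,2) = (13 * 12) / (1 * 2) = 78.

78


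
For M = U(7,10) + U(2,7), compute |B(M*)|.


(M1+M2)* = M1* + M2*.
M1* = U(3,10), bases: C(10,3) = 120.
M2* = U(5,7), bases: C(7,5) = 21.
|B(M*)| = 120 * 21 = 2520.

2520


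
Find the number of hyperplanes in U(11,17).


Hyperplanes of U(11,17) are flats of rank 10.
In a uniform matroid, these are exactly the (10)-element subsets.
Count = C(17,10) = 19448.

19448


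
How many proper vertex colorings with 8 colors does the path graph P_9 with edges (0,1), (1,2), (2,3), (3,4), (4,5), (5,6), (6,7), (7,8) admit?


P(P_9, k) = k * (k-1)^(8).
P(8) = 8 * 7^8 = 8 * 5764801 = 46118408.

46118408


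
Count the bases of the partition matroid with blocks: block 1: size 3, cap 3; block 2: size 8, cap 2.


A basis picks exactly ci elements from block i.
Number of bases = product of C(|Si|, ci).
= C(3,3) * C(8,2)
= 1 * 28
= 28.

28


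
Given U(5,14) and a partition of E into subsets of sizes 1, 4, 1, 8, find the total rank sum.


r(Ai) = min(|Ai|, 5) for each part.
Sum = min(1,5) + min(4,5) + min(1,5) + min(8,5)
    = 1 + 4 + 1 + 5
    = 11.

11


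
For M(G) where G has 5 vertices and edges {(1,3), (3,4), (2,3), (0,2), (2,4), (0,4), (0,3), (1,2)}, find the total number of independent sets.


An independent set in a graphic matroid is an acyclic edge subset.
G has 5 vertices and 8 edges.
Enumerate all 2^8 = 256 subsets, checking for acyclicity.
Total independent sets = 128.

128


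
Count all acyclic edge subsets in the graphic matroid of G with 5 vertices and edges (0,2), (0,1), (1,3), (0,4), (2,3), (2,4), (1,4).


An independent set in a graphic matroid is an acyclic edge subset.
G has 5 vertices and 7 edges.
Enumerate all 2^7 = 128 subsets, checking for acyclicity.
Total independent sets = 86.

86


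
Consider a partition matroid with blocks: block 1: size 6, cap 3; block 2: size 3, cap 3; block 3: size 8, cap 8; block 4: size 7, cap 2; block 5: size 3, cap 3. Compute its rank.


Rank of a partition matroid = sum of min(|Si|, ci) for each block.
= min(6,3) + min(3,3) + min(8,8) + min(7,2) + min(3,3)
= 3 + 3 + 8 + 2 + 3
= 19.

19


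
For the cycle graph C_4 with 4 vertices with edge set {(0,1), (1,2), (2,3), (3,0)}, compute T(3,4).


T(C_4; x,y) = x + x^2 + ... + x^(3) + y.
T(3,4) = 3^1 + 3^2 + 3^3 + 4
= 3 + 9 + 27 + 4
= 43.

43


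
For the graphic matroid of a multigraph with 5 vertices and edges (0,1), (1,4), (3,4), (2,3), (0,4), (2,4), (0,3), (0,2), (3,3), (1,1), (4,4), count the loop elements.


In a graphic matroid, a loop is a self-loop edge (u,u) with rank 0.
Examining all 11 edges for self-loops...
Self-loops found: (3,3), (1,1), (4,4)
Number of loops = 3.

3


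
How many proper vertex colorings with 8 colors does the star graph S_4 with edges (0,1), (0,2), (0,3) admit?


P(tree, k) = k * (k-1)^(3) for any tree on 4 vertices.
P(8) = 8 * 7^3 = 8 * 343 = 2744.

2744


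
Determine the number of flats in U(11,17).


Flats of U(11,17): every subset of size < 11 is a flat, plus E itself.
Count = C(17,0) + C(17,1) + C(17,2) + C(17,3) + C(17,4) + C(17,5) + C(17,6) + C(17,7) + C(17,8) + C(17,9) + C(17,10) + 1
     = 1 + 17 + 136 + 680 + 2380 + 6188 + 12376 + 19448 + 24310 + 24310 + 19448 + 1
     = 109295.

109295


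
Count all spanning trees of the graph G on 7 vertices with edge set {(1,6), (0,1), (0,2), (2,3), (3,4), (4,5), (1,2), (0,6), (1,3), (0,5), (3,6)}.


By Kirchhoff's matrix tree theorem, the number of spanning trees equals
the determinant of any cofactor of the Laplacian matrix L.
G has 7 vertices and 11 edges.
Computing the (6 x 6) cofactor determinant gives 165.

165


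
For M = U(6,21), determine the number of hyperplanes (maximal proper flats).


Hyperplanes of U(6,21) are flats of rank 5.
In a uniform matroid, these are exactly the (5)-element subsets.
Count = (21 choose 5) = 20349.

20349


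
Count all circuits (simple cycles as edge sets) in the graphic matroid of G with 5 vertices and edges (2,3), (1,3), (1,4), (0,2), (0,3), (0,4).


A circuit in a graphic matroid = edge set of a simple cycle.
G has 5 vertices and 6 edges.
Enumerating all minimal edge subsets forming cycles...
Total circuits found: 3.

3


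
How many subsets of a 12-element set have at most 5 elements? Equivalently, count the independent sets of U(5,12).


Independent sets of U(5,12) are all subsets of size <= 5.
Count = C(12,0) + C(12,1) + C(12,2) + C(12,3) + C(12,4) + C(12,5)
     = 1 + 12 + 66 + 220 + 495 + 792
     = 1586.

1586


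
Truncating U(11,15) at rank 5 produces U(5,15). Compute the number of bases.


Truncating U(11,15) to rank 5 gives U(5,15).
Bases of U(5,15) are all 5-element subsets of 15 elements.
Number of bases = C(15,5) = 3003.

3003


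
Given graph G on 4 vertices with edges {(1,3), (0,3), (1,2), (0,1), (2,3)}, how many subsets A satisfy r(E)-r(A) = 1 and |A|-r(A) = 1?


R(x,y) = sum over A in 2^E of x^(r(E)-r(A)) * y^(|A|-r(A)).
G has 4 vertices, 5 edges. r(E) = 3.
Enumerate all 2^5 = 32 subsets.
Count subsets with r(E)-r(A)=1 and |A|-r(A)=1: 2.

2


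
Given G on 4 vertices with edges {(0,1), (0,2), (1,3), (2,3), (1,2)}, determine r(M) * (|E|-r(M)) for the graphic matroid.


r(M) = |V| - c = 4 - 1 = 3.
nullity = |E| - r(M) = 5 - 3 = 2.
Product = 3 * 2 = 6.

6


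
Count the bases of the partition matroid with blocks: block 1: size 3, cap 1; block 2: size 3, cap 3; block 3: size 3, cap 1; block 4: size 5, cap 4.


A basis picks exactly ci elements from block i.
Number of bases = product of C(|Si|, ci).
= C(3,1) * C(3,3) * C(3,1) * C(5,4)
= 3 * 1 * 3 * 5
= 45.

45


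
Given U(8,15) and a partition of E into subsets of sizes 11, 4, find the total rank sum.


r(Ai) = min(|Ai|, 8) for each part.
Sum = min(11,8) + min(4,8)
    = 8 + 4
    = 12.

12


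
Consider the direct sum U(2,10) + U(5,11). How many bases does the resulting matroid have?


Bases of a direct sum M1 + M2: |B| = |B(M1)| * |B(M2)|.
|B(U(2,10))| = C(10,2) = 45.
|B(U(5,11))| = C(11,5) = 462.
Total bases = 45 * 462 = 20790.

20790


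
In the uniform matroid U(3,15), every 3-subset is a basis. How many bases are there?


Bases of U(3,15) are all 3-element subsets of the 15-element ground set.
Number of bases = C(15,3).
C(15,3) = (15 * 14 * 13) / (1 * 2 * 3) = 455.

455


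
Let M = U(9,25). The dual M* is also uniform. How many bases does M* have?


The dual of U(r,n) is U(n-r, n) = U(16,25).
Bases of U(16,25) are all (16)-element subsets.
|B(M*)| = C(25,16) = 25! / (16! * 9!) = 2042975.

2042975


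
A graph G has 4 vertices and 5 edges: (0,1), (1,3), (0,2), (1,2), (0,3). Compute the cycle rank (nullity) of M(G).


Cycle rank (nullity) = |E| - r(M) = |E| - (|V| - c).
|E| = 5, |V| = 4, c = 1.
Nullity = 5 - (4 - 1) = 5 - 3 = 2.

2


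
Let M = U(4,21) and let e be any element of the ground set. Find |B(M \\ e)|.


Deleting e from U(4,21) gives U(4,20) since n > r.
Bases of U(4,20) = (20 choose 4) = 4845.

4845


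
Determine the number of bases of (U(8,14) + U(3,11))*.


(M1+M2)* = M1* + M2*.
M1* = U(6,14), bases: C(14,6) = 3003.
M2* = U(8,11), bases: C(11,8) = 165.
|B(M*)| = 3003 * 165 = 495495.

495495
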